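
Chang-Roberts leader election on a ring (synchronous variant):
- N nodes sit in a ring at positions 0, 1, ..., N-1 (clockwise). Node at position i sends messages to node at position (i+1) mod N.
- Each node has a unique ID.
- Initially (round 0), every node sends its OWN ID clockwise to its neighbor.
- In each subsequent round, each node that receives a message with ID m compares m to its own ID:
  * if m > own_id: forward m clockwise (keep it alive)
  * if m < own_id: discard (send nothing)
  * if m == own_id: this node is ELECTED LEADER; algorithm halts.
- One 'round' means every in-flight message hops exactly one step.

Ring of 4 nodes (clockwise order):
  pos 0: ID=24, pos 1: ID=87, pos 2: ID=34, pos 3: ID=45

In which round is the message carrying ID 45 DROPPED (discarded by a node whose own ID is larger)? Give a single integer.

Round 1: pos1(id87) recv 24: drop; pos2(id34) recv 87: fwd; pos3(id45) recv 34: drop; pos0(id24) recv 45: fwd
Round 2: pos3(id45) recv 87: fwd; pos1(id87) recv 45: drop
Round 3: pos0(id24) recv 87: fwd
Round 4: pos1(id87) recv 87: ELECTED
Message ID 45 originates at pos 3; dropped at pos 1 in round 2

Answer: 2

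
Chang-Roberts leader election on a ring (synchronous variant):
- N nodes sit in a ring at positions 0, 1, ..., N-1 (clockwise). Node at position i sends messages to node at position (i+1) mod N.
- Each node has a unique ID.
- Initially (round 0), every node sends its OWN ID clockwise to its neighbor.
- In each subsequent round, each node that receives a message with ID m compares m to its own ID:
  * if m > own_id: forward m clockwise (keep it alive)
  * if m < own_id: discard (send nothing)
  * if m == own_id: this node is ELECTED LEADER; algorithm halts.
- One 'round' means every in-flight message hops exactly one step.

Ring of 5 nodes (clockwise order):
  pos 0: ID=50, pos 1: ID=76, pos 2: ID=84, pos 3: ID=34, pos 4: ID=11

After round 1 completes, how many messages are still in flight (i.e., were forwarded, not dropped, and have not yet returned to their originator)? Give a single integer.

Round 1: pos1(id76) recv 50: drop; pos2(id84) recv 76: drop; pos3(id34) recv 84: fwd; pos4(id11) recv 34: fwd; pos0(id50) recv 11: drop
After round 1: 2 messages still in flight

Answer: 2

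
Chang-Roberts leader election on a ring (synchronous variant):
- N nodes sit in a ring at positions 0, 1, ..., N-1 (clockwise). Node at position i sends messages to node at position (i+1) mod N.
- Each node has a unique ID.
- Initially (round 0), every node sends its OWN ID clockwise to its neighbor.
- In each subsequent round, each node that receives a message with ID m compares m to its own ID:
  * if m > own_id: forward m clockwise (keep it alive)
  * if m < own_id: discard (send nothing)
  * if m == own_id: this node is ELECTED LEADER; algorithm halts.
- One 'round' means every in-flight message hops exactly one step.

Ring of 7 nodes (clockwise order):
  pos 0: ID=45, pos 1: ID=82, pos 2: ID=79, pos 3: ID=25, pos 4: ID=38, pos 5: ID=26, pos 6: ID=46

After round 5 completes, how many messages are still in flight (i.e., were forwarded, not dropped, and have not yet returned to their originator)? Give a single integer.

Answer: 2

Derivation:
Round 1: pos1(id82) recv 45: drop; pos2(id79) recv 82: fwd; pos3(id25) recv 79: fwd; pos4(id38) recv 25: drop; pos5(id26) recv 38: fwd; pos6(id46) recv 26: drop; pos0(id45) recv 46: fwd
Round 2: pos3(id25) recv 82: fwd; pos4(id38) recv 79: fwd; pos6(id46) recv 38: drop; pos1(id82) recv 46: drop
Round 3: pos4(id38) recv 82: fwd; pos5(id26) recv 79: fwd
Round 4: pos5(id26) recv 82: fwd; pos6(id46) recv 79: fwd
Round 5: pos6(id46) recv 82: fwd; pos0(id45) recv 79: fwd
After round 5: 2 messages still in flight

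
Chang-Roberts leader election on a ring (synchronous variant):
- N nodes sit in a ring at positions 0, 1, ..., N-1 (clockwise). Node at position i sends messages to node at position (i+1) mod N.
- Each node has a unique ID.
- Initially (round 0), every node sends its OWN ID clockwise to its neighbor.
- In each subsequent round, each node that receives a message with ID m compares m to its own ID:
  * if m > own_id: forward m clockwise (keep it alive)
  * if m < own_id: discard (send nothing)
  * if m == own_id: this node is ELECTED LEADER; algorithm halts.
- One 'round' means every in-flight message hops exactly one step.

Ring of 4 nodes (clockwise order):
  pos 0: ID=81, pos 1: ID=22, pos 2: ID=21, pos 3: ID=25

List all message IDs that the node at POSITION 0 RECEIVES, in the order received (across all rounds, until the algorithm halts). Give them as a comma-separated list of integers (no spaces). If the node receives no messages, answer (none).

Round 1: pos1(id22) recv 81: fwd; pos2(id21) recv 22: fwd; pos3(id25) recv 21: drop; pos0(id81) recv 25: drop
Round 2: pos2(id21) recv 81: fwd; pos3(id25) recv 22: drop
Round 3: pos3(id25) recv 81: fwd
Round 4: pos0(id81) recv 81: ELECTED

Answer: 25,81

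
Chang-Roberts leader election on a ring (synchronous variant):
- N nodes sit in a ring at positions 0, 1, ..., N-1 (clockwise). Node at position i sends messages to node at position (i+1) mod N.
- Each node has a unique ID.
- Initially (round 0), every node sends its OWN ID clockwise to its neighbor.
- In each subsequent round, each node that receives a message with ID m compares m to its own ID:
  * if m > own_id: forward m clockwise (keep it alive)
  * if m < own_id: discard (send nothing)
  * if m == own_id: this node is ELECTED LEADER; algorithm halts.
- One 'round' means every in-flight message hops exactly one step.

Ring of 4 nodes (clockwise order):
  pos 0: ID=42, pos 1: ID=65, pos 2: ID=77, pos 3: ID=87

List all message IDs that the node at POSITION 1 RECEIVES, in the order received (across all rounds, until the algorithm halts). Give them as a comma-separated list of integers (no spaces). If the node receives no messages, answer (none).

Round 1: pos1(id65) recv 42: drop; pos2(id77) recv 65: drop; pos3(id87) recv 77: drop; pos0(id42) recv 87: fwd
Round 2: pos1(id65) recv 87: fwd
Round 3: pos2(id77) recv 87: fwd
Round 4: pos3(id87) recv 87: ELECTED

Answer: 42,87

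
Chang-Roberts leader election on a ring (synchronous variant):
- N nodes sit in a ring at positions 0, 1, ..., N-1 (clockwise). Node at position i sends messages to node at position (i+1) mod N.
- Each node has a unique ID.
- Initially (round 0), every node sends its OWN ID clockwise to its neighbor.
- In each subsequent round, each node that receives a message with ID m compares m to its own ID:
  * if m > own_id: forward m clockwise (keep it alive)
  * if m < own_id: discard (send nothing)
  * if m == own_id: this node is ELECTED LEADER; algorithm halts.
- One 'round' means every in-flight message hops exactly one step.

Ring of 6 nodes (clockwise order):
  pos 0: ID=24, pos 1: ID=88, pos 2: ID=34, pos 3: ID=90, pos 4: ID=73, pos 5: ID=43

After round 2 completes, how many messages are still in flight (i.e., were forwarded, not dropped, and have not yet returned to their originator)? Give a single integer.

Answer: 2

Derivation:
Round 1: pos1(id88) recv 24: drop; pos2(id34) recv 88: fwd; pos3(id90) recv 34: drop; pos4(id73) recv 90: fwd; pos5(id43) recv 73: fwd; pos0(id24) recv 43: fwd
Round 2: pos3(id90) recv 88: drop; pos5(id43) recv 90: fwd; pos0(id24) recv 73: fwd; pos1(id88) recv 43: drop
After round 2: 2 messages still in flight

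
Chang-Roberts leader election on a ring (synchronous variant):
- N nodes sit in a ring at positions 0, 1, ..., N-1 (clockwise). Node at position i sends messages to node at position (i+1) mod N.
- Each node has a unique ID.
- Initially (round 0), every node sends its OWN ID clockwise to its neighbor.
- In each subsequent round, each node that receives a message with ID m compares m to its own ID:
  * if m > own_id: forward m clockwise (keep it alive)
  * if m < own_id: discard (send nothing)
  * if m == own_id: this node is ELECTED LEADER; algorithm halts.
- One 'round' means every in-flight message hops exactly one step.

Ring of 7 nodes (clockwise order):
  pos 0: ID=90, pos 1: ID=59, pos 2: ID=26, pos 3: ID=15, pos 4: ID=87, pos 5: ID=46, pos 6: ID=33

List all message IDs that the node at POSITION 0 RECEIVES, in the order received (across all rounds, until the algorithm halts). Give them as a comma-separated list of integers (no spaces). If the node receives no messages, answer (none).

Round 1: pos1(id59) recv 90: fwd; pos2(id26) recv 59: fwd; pos3(id15) recv 26: fwd; pos4(id87) recv 15: drop; pos5(id46) recv 87: fwd; pos6(id33) recv 46: fwd; pos0(id90) recv 33: drop
Round 2: pos2(id26) recv 90: fwd; pos3(id15) recv 59: fwd; pos4(id87) recv 26: drop; pos6(id33) recv 87: fwd; pos0(id90) recv 46: drop
Round 3: pos3(id15) recv 90: fwd; pos4(id87) recv 59: drop; pos0(id90) recv 87: drop
Round 4: pos4(id87) recv 90: fwd
Round 5: pos5(id46) recv 90: fwd
Round 6: pos6(id33) recv 90: fwd
Round 7: pos0(id90) recv 90: ELECTED

Answer: 33,46,87,90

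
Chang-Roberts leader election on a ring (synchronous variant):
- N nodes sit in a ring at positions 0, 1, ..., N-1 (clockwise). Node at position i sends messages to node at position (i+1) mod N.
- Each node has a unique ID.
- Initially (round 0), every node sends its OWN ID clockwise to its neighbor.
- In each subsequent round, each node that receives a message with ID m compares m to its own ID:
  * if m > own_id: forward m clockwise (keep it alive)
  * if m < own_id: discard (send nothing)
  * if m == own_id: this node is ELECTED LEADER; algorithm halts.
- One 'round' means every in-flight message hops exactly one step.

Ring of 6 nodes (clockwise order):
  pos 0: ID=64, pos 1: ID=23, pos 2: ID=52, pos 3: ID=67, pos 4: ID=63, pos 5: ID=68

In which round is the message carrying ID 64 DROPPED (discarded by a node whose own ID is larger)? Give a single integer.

Round 1: pos1(id23) recv 64: fwd; pos2(id52) recv 23: drop; pos3(id67) recv 52: drop; pos4(id63) recv 67: fwd; pos5(id68) recv 63: drop; pos0(id64) recv 68: fwd
Round 2: pos2(id52) recv 64: fwd; pos5(id68) recv 67: drop; pos1(id23) recv 68: fwd
Round 3: pos3(id67) recv 64: drop; pos2(id52) recv 68: fwd
Round 4: pos3(id67) recv 68: fwd
Round 5: pos4(id63) recv 68: fwd
Round 6: pos5(id68) recv 68: ELECTED
Message ID 64 originates at pos 0; dropped at pos 3 in round 3

Answer: 3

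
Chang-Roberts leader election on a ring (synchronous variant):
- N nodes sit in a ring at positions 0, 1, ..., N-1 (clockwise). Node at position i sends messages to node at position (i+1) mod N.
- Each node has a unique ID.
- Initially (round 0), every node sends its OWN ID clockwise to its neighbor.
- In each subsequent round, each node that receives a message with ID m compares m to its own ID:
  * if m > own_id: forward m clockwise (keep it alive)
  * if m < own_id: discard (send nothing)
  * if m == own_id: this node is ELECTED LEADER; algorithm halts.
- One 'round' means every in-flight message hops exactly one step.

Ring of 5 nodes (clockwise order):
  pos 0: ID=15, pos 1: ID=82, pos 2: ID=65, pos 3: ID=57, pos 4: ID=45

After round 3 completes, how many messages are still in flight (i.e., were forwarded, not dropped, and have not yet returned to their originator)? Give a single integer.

Answer: 2

Derivation:
Round 1: pos1(id82) recv 15: drop; pos2(id65) recv 82: fwd; pos3(id57) recv 65: fwd; pos4(id45) recv 57: fwd; pos0(id15) recv 45: fwd
Round 2: pos3(id57) recv 82: fwd; pos4(id45) recv 65: fwd; pos0(id15) recv 57: fwd; pos1(id82) recv 45: drop
Round 3: pos4(id45) recv 82: fwd; pos0(id15) recv 65: fwd; pos1(id82) recv 57: drop
After round 3: 2 messages still in flight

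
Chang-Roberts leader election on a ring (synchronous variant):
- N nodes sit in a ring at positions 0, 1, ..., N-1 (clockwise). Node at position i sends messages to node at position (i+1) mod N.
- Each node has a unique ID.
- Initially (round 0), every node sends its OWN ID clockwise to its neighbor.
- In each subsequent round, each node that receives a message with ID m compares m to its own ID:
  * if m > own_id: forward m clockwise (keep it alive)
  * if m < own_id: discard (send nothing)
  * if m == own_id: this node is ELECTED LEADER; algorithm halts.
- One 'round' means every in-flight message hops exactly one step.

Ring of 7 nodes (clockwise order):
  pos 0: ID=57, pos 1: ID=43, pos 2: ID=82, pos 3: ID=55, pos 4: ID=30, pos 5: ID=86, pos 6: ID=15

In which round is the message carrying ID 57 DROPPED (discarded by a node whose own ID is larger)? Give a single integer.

Answer: 2

Derivation:
Round 1: pos1(id43) recv 57: fwd; pos2(id82) recv 43: drop; pos3(id55) recv 82: fwd; pos4(id30) recv 55: fwd; pos5(id86) recv 30: drop; pos6(id15) recv 86: fwd; pos0(id57) recv 15: drop
Round 2: pos2(id82) recv 57: drop; pos4(id30) recv 82: fwd; pos5(id86) recv 55: drop; pos0(id57) recv 86: fwd
Round 3: pos5(id86) recv 82: drop; pos1(id43) recv 86: fwd
Round 4: pos2(id82) recv 86: fwd
Round 5: pos3(id55) recv 86: fwd
Round 6: pos4(id30) recv 86: fwd
Round 7: pos5(id86) recv 86: ELECTED
Message ID 57 originates at pos 0; dropped at pos 2 in round 2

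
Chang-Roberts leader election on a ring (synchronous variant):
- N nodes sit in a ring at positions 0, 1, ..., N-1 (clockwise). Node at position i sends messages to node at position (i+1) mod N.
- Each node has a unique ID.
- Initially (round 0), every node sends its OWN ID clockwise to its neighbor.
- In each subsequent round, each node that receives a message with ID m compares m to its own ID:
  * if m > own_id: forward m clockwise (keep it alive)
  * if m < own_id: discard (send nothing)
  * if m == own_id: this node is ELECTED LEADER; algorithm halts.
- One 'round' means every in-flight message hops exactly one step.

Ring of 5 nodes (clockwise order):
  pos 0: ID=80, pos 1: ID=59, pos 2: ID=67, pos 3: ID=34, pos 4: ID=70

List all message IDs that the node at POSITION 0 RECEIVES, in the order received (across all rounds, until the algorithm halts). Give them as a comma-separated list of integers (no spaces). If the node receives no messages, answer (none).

Round 1: pos1(id59) recv 80: fwd; pos2(id67) recv 59: drop; pos3(id34) recv 67: fwd; pos4(id70) recv 34: drop; pos0(id80) recv 70: drop
Round 2: pos2(id67) recv 80: fwd; pos4(id70) recv 67: drop
Round 3: pos3(id34) recv 80: fwd
Round 4: pos4(id70) recv 80: fwd
Round 5: pos0(id80) recv 80: ELECTED

Answer: 70,80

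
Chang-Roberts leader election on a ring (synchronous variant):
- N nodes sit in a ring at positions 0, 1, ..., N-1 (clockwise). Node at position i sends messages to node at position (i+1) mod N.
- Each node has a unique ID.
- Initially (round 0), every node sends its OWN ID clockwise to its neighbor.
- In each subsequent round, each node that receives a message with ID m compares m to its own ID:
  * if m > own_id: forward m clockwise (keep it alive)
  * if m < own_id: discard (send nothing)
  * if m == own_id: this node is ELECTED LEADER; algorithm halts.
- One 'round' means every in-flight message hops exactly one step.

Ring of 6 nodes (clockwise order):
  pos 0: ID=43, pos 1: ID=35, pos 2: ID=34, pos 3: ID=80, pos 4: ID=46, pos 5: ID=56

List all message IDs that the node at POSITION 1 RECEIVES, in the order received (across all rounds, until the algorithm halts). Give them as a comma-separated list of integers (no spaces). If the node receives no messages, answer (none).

Answer: 43,56,80

Derivation:
Round 1: pos1(id35) recv 43: fwd; pos2(id34) recv 35: fwd; pos3(id80) recv 34: drop; pos4(id46) recv 80: fwd; pos5(id56) recv 46: drop; pos0(id43) recv 56: fwd
Round 2: pos2(id34) recv 43: fwd; pos3(id80) recv 35: drop; pos5(id56) recv 80: fwd; pos1(id35) recv 56: fwd
Round 3: pos3(id80) recv 43: drop; pos0(id43) recv 80: fwd; pos2(id34) recv 56: fwd
Round 4: pos1(id35) recv 80: fwd; pos3(id80) recv 56: drop
Round 5: pos2(id34) recv 80: fwd
Round 6: pos3(id80) recv 80: ELECTED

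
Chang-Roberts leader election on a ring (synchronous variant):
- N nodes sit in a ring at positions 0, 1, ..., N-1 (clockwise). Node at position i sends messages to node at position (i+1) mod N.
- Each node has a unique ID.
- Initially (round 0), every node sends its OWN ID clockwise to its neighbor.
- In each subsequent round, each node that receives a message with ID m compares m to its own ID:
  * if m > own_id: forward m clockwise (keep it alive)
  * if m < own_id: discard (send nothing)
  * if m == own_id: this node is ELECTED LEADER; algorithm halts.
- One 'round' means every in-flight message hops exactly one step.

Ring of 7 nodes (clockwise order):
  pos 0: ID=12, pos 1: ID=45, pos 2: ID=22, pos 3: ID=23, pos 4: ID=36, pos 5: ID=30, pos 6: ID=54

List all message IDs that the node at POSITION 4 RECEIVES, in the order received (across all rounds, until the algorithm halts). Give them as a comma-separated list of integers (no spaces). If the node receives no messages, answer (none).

Round 1: pos1(id45) recv 12: drop; pos2(id22) recv 45: fwd; pos3(id23) recv 22: drop; pos4(id36) recv 23: drop; pos5(id30) recv 36: fwd; pos6(id54) recv 30: drop; pos0(id12) recv 54: fwd
Round 2: pos3(id23) recv 45: fwd; pos6(id54) recv 36: drop; pos1(id45) recv 54: fwd
Round 3: pos4(id36) recv 45: fwd; pos2(id22) recv 54: fwd
Round 4: pos5(id30) recv 45: fwd; pos3(id23) recv 54: fwd
Round 5: pos6(id54) recv 45: drop; pos4(id36) recv 54: fwd
Round 6: pos5(id30) recv 54: fwd
Round 7: pos6(id54) recv 54: ELECTED

Answer: 23,45,54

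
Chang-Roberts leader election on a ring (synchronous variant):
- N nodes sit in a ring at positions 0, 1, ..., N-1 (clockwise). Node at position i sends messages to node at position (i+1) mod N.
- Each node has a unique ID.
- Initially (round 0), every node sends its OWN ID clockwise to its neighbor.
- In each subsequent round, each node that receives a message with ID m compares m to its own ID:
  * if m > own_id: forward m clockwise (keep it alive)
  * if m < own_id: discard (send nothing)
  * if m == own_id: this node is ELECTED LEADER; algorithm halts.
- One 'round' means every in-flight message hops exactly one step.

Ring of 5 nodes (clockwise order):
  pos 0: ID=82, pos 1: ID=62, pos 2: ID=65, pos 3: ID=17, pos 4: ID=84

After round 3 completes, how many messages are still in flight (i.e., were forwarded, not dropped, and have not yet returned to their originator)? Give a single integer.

Answer: 2

Derivation:
Round 1: pos1(id62) recv 82: fwd; pos2(id65) recv 62: drop; pos3(id17) recv 65: fwd; pos4(id84) recv 17: drop; pos0(id82) recv 84: fwd
Round 2: pos2(id65) recv 82: fwd; pos4(id84) recv 65: drop; pos1(id62) recv 84: fwd
Round 3: pos3(id17) recv 82: fwd; pos2(id65) recv 84: fwd
After round 3: 2 messages still in flight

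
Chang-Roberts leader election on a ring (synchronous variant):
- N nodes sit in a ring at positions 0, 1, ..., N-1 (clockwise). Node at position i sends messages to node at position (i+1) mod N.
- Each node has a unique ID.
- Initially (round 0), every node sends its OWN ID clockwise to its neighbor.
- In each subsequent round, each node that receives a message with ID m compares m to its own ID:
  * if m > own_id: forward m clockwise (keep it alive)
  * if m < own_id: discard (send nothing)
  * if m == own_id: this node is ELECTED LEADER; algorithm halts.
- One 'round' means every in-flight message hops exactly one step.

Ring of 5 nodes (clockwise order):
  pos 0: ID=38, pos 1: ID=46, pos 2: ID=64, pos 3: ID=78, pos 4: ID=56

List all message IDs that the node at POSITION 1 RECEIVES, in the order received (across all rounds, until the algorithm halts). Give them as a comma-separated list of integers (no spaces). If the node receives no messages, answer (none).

Answer: 38,56,78

Derivation:
Round 1: pos1(id46) recv 38: drop; pos2(id64) recv 46: drop; pos3(id78) recv 64: drop; pos4(id56) recv 78: fwd; pos0(id38) recv 56: fwd
Round 2: pos0(id38) recv 78: fwd; pos1(id46) recv 56: fwd
Round 3: pos1(id46) recv 78: fwd; pos2(id64) recv 56: drop
Round 4: pos2(id64) recv 78: fwd
Round 5: pos3(id78) recv 78: ELECTED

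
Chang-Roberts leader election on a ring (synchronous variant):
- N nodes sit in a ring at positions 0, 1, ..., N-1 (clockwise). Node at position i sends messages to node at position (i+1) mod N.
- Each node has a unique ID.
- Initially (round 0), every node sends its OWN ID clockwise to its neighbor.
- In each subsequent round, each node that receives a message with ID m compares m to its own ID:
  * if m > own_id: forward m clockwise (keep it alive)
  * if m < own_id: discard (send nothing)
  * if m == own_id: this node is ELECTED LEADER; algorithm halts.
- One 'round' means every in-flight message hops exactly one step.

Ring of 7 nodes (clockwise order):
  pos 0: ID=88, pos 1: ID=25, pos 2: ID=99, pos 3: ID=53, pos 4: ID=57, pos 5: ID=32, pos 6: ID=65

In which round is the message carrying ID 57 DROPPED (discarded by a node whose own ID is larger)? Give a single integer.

Round 1: pos1(id25) recv 88: fwd; pos2(id99) recv 25: drop; pos3(id53) recv 99: fwd; pos4(id57) recv 53: drop; pos5(id32) recv 57: fwd; pos6(id65) recv 32: drop; pos0(id88) recv 65: drop
Round 2: pos2(id99) recv 88: drop; pos4(id57) recv 99: fwd; pos6(id65) recv 57: drop
Round 3: pos5(id32) recv 99: fwd
Round 4: pos6(id65) recv 99: fwd
Round 5: pos0(id88) recv 99: fwd
Round 6: pos1(id25) recv 99: fwd
Round 7: pos2(id99) recv 99: ELECTED
Message ID 57 originates at pos 4; dropped at pos 6 in round 2

Answer: 2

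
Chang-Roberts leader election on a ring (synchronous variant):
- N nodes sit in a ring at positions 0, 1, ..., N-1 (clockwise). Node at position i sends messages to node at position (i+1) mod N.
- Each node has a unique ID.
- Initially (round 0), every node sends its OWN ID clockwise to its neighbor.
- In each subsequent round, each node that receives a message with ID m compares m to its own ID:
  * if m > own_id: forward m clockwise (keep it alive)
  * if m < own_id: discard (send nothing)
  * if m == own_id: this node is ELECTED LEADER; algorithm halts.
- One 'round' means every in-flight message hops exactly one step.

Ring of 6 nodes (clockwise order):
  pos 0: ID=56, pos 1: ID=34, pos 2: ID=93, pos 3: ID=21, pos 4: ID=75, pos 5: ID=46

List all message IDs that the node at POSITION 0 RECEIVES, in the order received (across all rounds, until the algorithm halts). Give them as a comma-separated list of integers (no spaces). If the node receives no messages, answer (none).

Answer: 46,75,93

Derivation:
Round 1: pos1(id34) recv 56: fwd; pos2(id93) recv 34: drop; pos3(id21) recv 93: fwd; pos4(id75) recv 21: drop; pos5(id46) recv 75: fwd; pos0(id56) recv 46: drop
Round 2: pos2(id93) recv 56: drop; pos4(id75) recv 93: fwd; pos0(id56) recv 75: fwd
Round 3: pos5(id46) recv 93: fwd; pos1(id34) recv 75: fwd
Round 4: pos0(id56) recv 93: fwd; pos2(id93) recv 75: drop
Round 5: pos1(id34) recv 93: fwd
Round 6: pos2(id93) recv 93: ELECTED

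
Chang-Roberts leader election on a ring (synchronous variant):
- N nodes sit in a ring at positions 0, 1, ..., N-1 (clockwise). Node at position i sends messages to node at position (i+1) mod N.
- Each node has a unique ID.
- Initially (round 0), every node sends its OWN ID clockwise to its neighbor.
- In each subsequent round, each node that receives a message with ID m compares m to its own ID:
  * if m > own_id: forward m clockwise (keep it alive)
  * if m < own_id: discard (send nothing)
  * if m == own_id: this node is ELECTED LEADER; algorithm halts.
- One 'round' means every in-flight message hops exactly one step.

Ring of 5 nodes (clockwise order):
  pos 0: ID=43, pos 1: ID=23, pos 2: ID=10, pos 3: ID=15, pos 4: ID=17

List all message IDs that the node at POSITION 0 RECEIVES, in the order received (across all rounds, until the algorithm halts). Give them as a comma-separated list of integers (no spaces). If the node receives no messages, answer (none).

Answer: 17,23,43

Derivation:
Round 1: pos1(id23) recv 43: fwd; pos2(id10) recv 23: fwd; pos3(id15) recv 10: drop; pos4(id17) recv 15: drop; pos0(id43) recv 17: drop
Round 2: pos2(id10) recv 43: fwd; pos3(id15) recv 23: fwd
Round 3: pos3(id15) recv 43: fwd; pos4(id17) recv 23: fwd
Round 4: pos4(id17) recv 43: fwd; pos0(id43) recv 23: drop
Round 5: pos0(id43) recv 43: ELECTED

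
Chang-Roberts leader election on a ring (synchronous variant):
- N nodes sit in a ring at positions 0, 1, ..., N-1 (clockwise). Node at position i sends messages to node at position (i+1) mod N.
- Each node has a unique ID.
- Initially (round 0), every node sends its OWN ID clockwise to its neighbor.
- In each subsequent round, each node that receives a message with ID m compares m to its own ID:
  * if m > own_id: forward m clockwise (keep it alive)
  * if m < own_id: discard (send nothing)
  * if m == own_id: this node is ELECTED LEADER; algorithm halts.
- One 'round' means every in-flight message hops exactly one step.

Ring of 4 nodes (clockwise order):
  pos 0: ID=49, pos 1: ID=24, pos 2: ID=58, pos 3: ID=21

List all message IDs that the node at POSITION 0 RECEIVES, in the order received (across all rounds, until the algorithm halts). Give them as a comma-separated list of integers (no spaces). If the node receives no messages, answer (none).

Round 1: pos1(id24) recv 49: fwd; pos2(id58) recv 24: drop; pos3(id21) recv 58: fwd; pos0(id49) recv 21: drop
Round 2: pos2(id58) recv 49: drop; pos0(id49) recv 58: fwd
Round 3: pos1(id24) recv 58: fwd
Round 4: pos2(id58) recv 58: ELECTED

Answer: 21,58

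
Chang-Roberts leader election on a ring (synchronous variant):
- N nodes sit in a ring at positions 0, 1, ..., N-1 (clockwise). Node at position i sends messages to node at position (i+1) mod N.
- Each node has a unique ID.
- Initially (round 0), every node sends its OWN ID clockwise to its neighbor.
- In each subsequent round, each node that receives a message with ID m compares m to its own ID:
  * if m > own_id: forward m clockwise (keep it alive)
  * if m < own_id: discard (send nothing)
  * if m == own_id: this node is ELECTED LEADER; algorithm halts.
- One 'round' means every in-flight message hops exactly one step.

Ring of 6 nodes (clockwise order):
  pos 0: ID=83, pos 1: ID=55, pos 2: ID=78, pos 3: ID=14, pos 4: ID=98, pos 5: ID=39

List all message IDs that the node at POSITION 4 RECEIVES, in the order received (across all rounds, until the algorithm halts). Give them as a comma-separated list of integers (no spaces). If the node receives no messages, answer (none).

Round 1: pos1(id55) recv 83: fwd; pos2(id78) recv 55: drop; pos3(id14) recv 78: fwd; pos4(id98) recv 14: drop; pos5(id39) recv 98: fwd; pos0(id83) recv 39: drop
Round 2: pos2(id78) recv 83: fwd; pos4(id98) recv 78: drop; pos0(id83) recv 98: fwd
Round 3: pos3(id14) recv 83: fwd; pos1(id55) recv 98: fwd
Round 4: pos4(id98) recv 83: drop; pos2(id78) recv 98: fwd
Round 5: pos3(id14) recv 98: fwd
Round 6: pos4(id98) recv 98: ELECTED

Answer: 14,78,83,98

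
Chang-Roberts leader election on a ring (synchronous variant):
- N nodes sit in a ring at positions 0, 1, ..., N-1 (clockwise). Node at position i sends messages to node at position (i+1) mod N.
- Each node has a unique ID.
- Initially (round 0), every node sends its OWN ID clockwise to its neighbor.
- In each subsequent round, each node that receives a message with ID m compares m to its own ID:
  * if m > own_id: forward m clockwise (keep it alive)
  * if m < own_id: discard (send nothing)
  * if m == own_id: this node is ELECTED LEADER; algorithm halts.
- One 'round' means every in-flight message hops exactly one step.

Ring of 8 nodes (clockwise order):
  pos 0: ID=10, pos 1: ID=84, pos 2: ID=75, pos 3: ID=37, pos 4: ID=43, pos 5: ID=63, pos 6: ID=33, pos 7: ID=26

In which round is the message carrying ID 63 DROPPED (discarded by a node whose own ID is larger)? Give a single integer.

Answer: 4

Derivation:
Round 1: pos1(id84) recv 10: drop; pos2(id75) recv 84: fwd; pos3(id37) recv 75: fwd; pos4(id43) recv 37: drop; pos5(id63) recv 43: drop; pos6(id33) recv 63: fwd; pos7(id26) recv 33: fwd; pos0(id10) recv 26: fwd
Round 2: pos3(id37) recv 84: fwd; pos4(id43) recv 75: fwd; pos7(id26) recv 63: fwd; pos0(id10) recv 33: fwd; pos1(id84) recv 26: drop
Round 3: pos4(id43) recv 84: fwd; pos5(id63) recv 75: fwd; pos0(id10) recv 63: fwd; pos1(id84) recv 33: drop
Round 4: pos5(id63) recv 84: fwd; pos6(id33) recv 75: fwd; pos1(id84) recv 63: drop
Round 5: pos6(id33) recv 84: fwd; pos7(id26) recv 75: fwd
Round 6: pos7(id26) recv 84: fwd; pos0(id10) recv 75: fwd
Round 7: pos0(id10) recv 84: fwd; pos1(id84) recv 75: drop
Round 8: pos1(id84) recv 84: ELECTED
Message ID 63 originates at pos 5; dropped at pos 1 in round 4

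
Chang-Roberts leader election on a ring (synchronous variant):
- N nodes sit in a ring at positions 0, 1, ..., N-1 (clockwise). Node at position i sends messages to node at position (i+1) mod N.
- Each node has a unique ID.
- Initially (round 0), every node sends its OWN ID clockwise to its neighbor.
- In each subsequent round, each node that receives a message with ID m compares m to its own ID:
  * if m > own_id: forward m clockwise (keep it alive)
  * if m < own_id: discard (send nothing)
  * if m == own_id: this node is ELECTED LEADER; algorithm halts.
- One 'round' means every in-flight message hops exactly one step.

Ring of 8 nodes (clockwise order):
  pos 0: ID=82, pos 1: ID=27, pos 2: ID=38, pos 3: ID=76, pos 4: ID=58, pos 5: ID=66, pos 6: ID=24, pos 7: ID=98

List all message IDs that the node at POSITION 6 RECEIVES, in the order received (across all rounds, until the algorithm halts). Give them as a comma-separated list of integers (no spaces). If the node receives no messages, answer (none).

Round 1: pos1(id27) recv 82: fwd; pos2(id38) recv 27: drop; pos3(id76) recv 38: drop; pos4(id58) recv 76: fwd; pos5(id66) recv 58: drop; pos6(id24) recv 66: fwd; pos7(id98) recv 24: drop; pos0(id82) recv 98: fwd
Round 2: pos2(id38) recv 82: fwd; pos5(id66) recv 76: fwd; pos7(id98) recv 66: drop; pos1(id27) recv 98: fwd
Round 3: pos3(id76) recv 82: fwd; pos6(id24) recv 76: fwd; pos2(id38) recv 98: fwd
Round 4: pos4(id58) recv 82: fwd; pos7(id98) recv 76: drop; pos3(id76) recv 98: fwd
Round 5: pos5(id66) recv 82: fwd; pos4(id58) recv 98: fwd
Round 6: pos6(id24) recv 82: fwd; pos5(id66) recv 98: fwd
Round 7: pos7(id98) recv 82: drop; pos6(id24) recv 98: fwd
Round 8: pos7(id98) recv 98: ELECTED

Answer: 66,76,82,98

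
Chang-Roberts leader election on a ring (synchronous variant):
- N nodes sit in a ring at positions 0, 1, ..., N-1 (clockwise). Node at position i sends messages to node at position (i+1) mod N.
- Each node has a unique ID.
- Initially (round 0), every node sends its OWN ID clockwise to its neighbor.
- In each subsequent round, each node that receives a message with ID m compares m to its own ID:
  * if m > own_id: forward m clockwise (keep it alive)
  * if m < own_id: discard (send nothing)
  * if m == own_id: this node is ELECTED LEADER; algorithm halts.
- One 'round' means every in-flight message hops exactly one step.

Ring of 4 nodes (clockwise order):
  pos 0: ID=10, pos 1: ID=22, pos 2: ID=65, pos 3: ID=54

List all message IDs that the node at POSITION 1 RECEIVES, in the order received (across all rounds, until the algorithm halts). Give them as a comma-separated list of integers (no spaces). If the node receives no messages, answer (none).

Answer: 10,54,65

Derivation:
Round 1: pos1(id22) recv 10: drop; pos2(id65) recv 22: drop; pos3(id54) recv 65: fwd; pos0(id10) recv 54: fwd
Round 2: pos0(id10) recv 65: fwd; pos1(id22) recv 54: fwd
Round 3: pos1(id22) recv 65: fwd; pos2(id65) recv 54: drop
Round 4: pos2(id65) recv 65: ELECTED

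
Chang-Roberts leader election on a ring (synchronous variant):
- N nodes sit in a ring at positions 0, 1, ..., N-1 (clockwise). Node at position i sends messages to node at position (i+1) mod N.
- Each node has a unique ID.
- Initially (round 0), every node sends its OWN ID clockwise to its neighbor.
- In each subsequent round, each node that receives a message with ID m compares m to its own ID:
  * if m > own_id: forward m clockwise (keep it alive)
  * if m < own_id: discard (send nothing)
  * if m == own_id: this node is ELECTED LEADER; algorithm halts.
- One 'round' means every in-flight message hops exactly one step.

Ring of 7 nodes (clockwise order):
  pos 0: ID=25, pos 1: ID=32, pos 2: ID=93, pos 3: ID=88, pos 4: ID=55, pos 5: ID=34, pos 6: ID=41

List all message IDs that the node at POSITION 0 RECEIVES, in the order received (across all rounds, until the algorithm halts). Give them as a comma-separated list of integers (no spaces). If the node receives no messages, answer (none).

Answer: 41,55,88,93

Derivation:
Round 1: pos1(id32) recv 25: drop; pos2(id93) recv 32: drop; pos3(id88) recv 93: fwd; pos4(id55) recv 88: fwd; pos5(id34) recv 55: fwd; pos6(id41) recv 34: drop; pos0(id25) recv 41: fwd
Round 2: pos4(id55) recv 93: fwd; pos5(id34) recv 88: fwd; pos6(id41) recv 55: fwd; pos1(id32) recv 41: fwd
Round 3: pos5(id34) recv 93: fwd; pos6(id41) recv 88: fwd; pos0(id25) recv 55: fwd; pos2(id93) recv 41: drop
Round 4: pos6(id41) recv 93: fwd; pos0(id25) recv 88: fwd; pos1(id32) recv 55: fwd
Round 5: pos0(id25) recv 93: fwd; pos1(id32) recv 88: fwd; pos2(id93) recv 55: drop
Round 6: pos1(id32) recv 93: fwd; pos2(id93) recv 88: drop
Round 7: pos2(id93) recv 93: ELECTED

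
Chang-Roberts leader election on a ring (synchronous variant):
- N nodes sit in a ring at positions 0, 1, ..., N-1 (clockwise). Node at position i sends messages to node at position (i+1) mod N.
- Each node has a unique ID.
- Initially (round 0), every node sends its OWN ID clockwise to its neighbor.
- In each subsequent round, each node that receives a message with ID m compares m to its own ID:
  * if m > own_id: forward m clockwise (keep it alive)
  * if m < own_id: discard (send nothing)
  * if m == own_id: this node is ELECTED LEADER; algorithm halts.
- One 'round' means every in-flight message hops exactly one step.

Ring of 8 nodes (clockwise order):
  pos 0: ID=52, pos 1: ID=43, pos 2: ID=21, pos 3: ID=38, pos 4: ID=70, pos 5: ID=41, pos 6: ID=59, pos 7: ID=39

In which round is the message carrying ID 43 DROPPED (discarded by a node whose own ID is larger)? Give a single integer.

Answer: 3

Derivation:
Round 1: pos1(id43) recv 52: fwd; pos2(id21) recv 43: fwd; pos3(id38) recv 21: drop; pos4(id70) recv 38: drop; pos5(id41) recv 70: fwd; pos6(id59) recv 41: drop; pos7(id39) recv 59: fwd; pos0(id52) recv 39: drop
Round 2: pos2(id21) recv 52: fwd; pos3(id38) recv 43: fwd; pos6(id59) recv 70: fwd; pos0(id52) recv 59: fwd
Round 3: pos3(id38) recv 52: fwd; pos4(id70) recv 43: drop; pos7(id39) recv 70: fwd; pos1(id43) recv 59: fwd
Round 4: pos4(id70) recv 52: drop; pos0(id52) recv 70: fwd; pos2(id21) recv 59: fwd
Round 5: pos1(id43) recv 70: fwd; pos3(id38) recv 59: fwd
Round 6: pos2(id21) recv 70: fwd; pos4(id70) recv 59: drop
Round 7: pos3(id38) recv 70: fwd
Round 8: pos4(id70) recv 70: ELECTED
Message ID 43 originates at pos 1; dropped at pos 4 in round 3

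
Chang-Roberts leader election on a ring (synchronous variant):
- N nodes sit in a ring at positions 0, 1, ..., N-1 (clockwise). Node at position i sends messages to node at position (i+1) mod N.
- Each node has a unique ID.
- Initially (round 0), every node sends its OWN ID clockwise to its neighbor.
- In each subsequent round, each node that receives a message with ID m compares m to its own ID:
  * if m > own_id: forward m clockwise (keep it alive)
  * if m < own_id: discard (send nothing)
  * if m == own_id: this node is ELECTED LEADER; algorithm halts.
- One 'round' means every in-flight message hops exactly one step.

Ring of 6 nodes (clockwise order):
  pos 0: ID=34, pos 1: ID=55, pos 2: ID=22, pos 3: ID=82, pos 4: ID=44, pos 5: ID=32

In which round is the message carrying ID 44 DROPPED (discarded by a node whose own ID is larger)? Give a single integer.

Answer: 3

Derivation:
Round 1: pos1(id55) recv 34: drop; pos2(id22) recv 55: fwd; pos3(id82) recv 22: drop; pos4(id44) recv 82: fwd; pos5(id32) recv 44: fwd; pos0(id34) recv 32: drop
Round 2: pos3(id82) recv 55: drop; pos5(id32) recv 82: fwd; pos0(id34) recv 44: fwd
Round 3: pos0(id34) recv 82: fwd; pos1(id55) recv 44: drop
Round 4: pos1(id55) recv 82: fwd
Round 5: pos2(id22) recv 82: fwd
Round 6: pos3(id82) recv 82: ELECTED
Message ID 44 originates at pos 4; dropped at pos 1 in round 3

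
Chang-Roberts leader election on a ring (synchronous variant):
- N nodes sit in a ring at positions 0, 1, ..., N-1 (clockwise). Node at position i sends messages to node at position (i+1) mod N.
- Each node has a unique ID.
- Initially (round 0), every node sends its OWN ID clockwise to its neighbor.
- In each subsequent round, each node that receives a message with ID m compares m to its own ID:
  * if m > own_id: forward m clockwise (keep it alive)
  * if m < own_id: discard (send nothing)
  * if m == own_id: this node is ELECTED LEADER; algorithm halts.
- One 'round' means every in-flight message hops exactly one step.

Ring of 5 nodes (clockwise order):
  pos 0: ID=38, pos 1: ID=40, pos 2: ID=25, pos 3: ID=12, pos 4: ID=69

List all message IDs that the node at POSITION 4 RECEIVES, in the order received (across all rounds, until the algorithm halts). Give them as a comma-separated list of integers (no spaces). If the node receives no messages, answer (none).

Round 1: pos1(id40) recv 38: drop; pos2(id25) recv 40: fwd; pos3(id12) recv 25: fwd; pos4(id69) recv 12: drop; pos0(id38) recv 69: fwd
Round 2: pos3(id12) recv 40: fwd; pos4(id69) recv 25: drop; pos1(id40) recv 69: fwd
Round 3: pos4(id69) recv 40: drop; pos2(id25) recv 69: fwd
Round 4: pos3(id12) recv 69: fwd
Round 5: pos4(id69) recv 69: ELECTED

Answer: 12,25,40,69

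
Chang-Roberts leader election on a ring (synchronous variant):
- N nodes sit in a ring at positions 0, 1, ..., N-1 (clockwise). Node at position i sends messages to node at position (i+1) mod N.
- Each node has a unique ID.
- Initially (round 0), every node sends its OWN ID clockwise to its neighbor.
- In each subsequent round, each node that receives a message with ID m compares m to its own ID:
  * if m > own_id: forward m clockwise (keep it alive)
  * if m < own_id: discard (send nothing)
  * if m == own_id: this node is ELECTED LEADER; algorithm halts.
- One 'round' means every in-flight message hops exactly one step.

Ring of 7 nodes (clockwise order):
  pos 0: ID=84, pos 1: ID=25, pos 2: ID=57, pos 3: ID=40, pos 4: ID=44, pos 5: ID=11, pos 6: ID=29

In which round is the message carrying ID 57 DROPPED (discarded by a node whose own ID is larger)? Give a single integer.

Round 1: pos1(id25) recv 84: fwd; pos2(id57) recv 25: drop; pos3(id40) recv 57: fwd; pos4(id44) recv 40: drop; pos5(id11) recv 44: fwd; pos6(id29) recv 11: drop; pos0(id84) recv 29: drop
Round 2: pos2(id57) recv 84: fwd; pos4(id44) recv 57: fwd; pos6(id29) recv 44: fwd
Round 3: pos3(id40) recv 84: fwd; pos5(id11) recv 57: fwd; pos0(id84) recv 44: drop
Round 4: pos4(id44) recv 84: fwd; pos6(id29) recv 57: fwd
Round 5: pos5(id11) recv 84: fwd; pos0(id84) recv 57: drop
Round 6: pos6(id29) recv 84: fwd
Round 7: pos0(id84) recv 84: ELECTED
Message ID 57 originates at pos 2; dropped at pos 0 in round 5

Answer: 5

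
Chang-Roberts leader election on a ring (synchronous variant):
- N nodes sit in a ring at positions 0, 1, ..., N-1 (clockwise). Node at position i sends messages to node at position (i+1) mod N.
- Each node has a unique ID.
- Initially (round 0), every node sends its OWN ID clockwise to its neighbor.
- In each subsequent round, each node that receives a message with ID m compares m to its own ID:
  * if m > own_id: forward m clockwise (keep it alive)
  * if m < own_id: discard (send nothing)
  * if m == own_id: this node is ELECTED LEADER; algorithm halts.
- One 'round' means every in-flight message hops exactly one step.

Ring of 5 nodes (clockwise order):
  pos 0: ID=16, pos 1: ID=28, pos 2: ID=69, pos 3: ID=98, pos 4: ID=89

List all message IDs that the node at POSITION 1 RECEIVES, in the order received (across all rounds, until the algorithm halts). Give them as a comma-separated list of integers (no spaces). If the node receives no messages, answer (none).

Round 1: pos1(id28) recv 16: drop; pos2(id69) recv 28: drop; pos3(id98) recv 69: drop; pos4(id89) recv 98: fwd; pos0(id16) recv 89: fwd
Round 2: pos0(id16) recv 98: fwd; pos1(id28) recv 89: fwd
Round 3: pos1(id28) recv 98: fwd; pos2(id69) recv 89: fwd
Round 4: pos2(id69) recv 98: fwd; pos3(id98) recv 89: drop
Round 5: pos3(id98) recv 98: ELECTED

Answer: 16,89,98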